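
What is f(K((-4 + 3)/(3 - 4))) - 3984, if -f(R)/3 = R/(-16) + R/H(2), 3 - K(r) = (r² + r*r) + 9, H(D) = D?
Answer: -7947/2 ≈ -3973.5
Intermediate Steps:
K(r) = -6 - 2*r² (K(r) = 3 - ((r² + r*r) + 9) = 3 - ((r² + r²) + 9) = 3 - (2*r² + 9) = 3 - (9 + 2*r²) = 3 + (-9 - 2*r²) = -6 - 2*r²)
f(R) = -21*R/16 (f(R) = -3*(R/(-16) + R/2) = -3*(R*(-1/16) + R*(½)) = -3*(-R/16 + R/2) = -21*R/16)
f(K((-4 + 3)/(3 - 4))) - 3984 = -21*(-6 - 2*(-4 + 3)²/(3 - 4)²)/16 - 3984 = -21*(-6 - 2*(-1/(-1))²)/16 - 3984 = -21*(-6 - 2*(-1*(-1))²)/16 - 3984 = -21*(-6 - 2*1²)/16 - 3984 = -21*(-6 - 2*1)/16 - 3984 = -21*(-6 - 2)/16 - 3984 = -21/16*(-8) - 3984 = 21/2 - 3984 = -7947/2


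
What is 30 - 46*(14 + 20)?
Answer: -1534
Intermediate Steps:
30 - 46*(14 + 20) = 30 - 46*34 = 30 - 1564 = -1534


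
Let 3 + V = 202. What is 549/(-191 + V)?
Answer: 549/8 ≈ 68.625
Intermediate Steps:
V = 199 (V = -3 + 202 = 199)
549/(-191 + V) = 549/(-191 + 199) = 549/8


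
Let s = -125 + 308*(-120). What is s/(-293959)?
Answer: 37085/293959 ≈ 0.12616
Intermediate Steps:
s = -37085 (s = -125 - 36960 = -37085)
s/(-293959) = -37085/(-293959) = -37085*(-1/293959) = 37085/293959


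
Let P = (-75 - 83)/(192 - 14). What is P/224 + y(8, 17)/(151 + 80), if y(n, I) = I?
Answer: 45809/657888 ≈ 0.069630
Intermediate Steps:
P = -79/89 (P = -158/178 = -158*1/178 = -79/89 ≈ -0.88764)
P/224 + y(8, 17)/(151 + 80) = -79/89/224 + 17/(151 + 80) = -79/89*1/224 + 17/231 = -79/19936 + 17*(1/231) = -79/19936 + 17/231 = 45809/657888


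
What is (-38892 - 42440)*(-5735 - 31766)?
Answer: 3050031332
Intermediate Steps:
(-38892 - 42440)*(-5735 - 31766) = -81332*(-37501) = 3050031332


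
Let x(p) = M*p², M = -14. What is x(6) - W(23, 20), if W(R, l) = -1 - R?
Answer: -480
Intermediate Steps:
x(p) = -14*p²
x(6) - W(23, 20) = -14*6² - (-1 - 1*23) = -14*36 - (-1 - 23) = -504 - 1*(-24) = -504 + 24 = -480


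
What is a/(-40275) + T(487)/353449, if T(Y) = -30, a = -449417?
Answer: 158844780983/14235158475 ≈ 11.159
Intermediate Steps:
a/(-40275) + T(487)/353449 = -449417/(-40275) - 30/353449 = -449417*(-1/40275) - 30*1/353449 = 449417/40275 - 30/353449 = 158844780983/14235158475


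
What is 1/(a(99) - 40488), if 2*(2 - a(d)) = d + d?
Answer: -1/40585 ≈ -2.4640e-5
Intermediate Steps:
a(d) = 2 - d (a(d) = 2 - (d + d)/2 = 2 - d)
1/(a(99) - 40488) = 1/((2 - 1*99) - 40488) = 1/((2 - 99) - 40488) = 1/(-97 - 40488) = 1/(-40585) = -1/40585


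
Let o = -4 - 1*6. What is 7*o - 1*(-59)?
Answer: -11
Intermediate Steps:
o = -10 (o = -4 - 6 = -10)
7*o - 1*(-59) = 7*(-10) - 1*(-59) = -70 + 59 = -11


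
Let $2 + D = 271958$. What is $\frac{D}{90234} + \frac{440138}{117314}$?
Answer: $\frac{5968304873}{882142623} \approx 6.7657$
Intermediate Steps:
$D = 271956$ ($D = -2 + 271958 = 271956$)
$\frac{D}{90234} + \frac{440138}{117314} = \frac{271956}{90234} + \frac{440138}{117314} = 271956 \cdot \frac{1}{90234} + 440138 \cdot \frac{1}{117314} = \frac{45326}{15039} + \frac{220069}{58657} = \frac{5968304873}{882142623}$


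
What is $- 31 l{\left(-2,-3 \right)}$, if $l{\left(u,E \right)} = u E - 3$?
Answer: $-93$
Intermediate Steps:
$l{\left(u,E \right)} = -3 + E u$ ($l{\left(u,E \right)} = E u - 3 = -3 + E u$)
$- 31 l{\left(-2,-3 \right)} = - 31 \left(-3 - -6\right) = - 31 \left(-3 + 6\right) = \left(-31\right) 3 = -93$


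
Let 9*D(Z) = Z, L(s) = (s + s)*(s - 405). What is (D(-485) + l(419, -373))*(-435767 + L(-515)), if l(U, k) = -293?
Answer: -532647542/3 ≈ -1.7755e+8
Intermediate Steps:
L(s) = 2*s*(-405 + s) (L(s) = (2*s)*(-405 + s) = 2*s*(-405 + s))
D(Z) = Z/9
(D(-485) + l(419, -373))*(-435767 + L(-515)) = ((⅑)*(-485) - 293)*(-435767 + 2*(-515)*(-405 - 515)) = (-485/9 - 293)*(-435767 + 2*(-515)*(-920)) = -3122*(-435767 + 947600)/9 = -3122/9*511833 = -532647542/3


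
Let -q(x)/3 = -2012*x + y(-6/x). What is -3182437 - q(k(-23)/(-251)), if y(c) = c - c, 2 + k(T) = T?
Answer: -798942587/251 ≈ -3.1830e+6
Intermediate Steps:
k(T) = -2 + T
y(c) = 0
q(x) = 6036*x (q(x) = -3*(-2012*x + 0) = -(-6036)*x = 6036*x)
-3182437 - q(k(-23)/(-251)) = -3182437 - 6036*(-2 - 23)/(-251) = -3182437 - 6036*(-25*(-1/251)) = -3182437 - 6036*25/251 = -3182437 - 1*150900/251 = -3182437 - 150900/251 = -798942587/251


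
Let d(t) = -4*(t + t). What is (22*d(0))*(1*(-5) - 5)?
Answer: 0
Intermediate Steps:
d(t) = -8*t
(22*d(0))*(1*(-5) - 5) = (22*(-8*0))*(1*(-5) - 5) = (22*0)*(-5 - 5) = 0*(-10) = 0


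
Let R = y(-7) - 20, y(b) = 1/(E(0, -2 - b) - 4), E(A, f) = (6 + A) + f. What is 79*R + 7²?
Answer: -10638/7 ≈ -1519.7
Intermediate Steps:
E(A, f) = 6 + A + f
y(b) = -1/b (y(b) = 1/((6 + 0 + (-2 - b)) - 4) = 1/((4 - b) - 4) = 1/(-b) = -1/b)
R = -139/7 (R = -1/(-7) - 20 = -1*(-⅐) - 20 = ⅐ - 20 = -139/7 ≈ -19.857)
79*R + 7² = 79*(-139/7) + 7² = -10981/7 + 49 = -10638/7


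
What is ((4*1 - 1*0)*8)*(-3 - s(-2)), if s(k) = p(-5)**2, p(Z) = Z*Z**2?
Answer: -500096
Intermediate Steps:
p(Z) = Z**3
s(k) = 15625 (s(k) = ((-5)**3)**2 = (-125)**2 = 15625)
((4*1 - 1*0)*8)*(-3 - s(-2)) = ((4*1 - 1*0)*8)*(-3 - 1*15625) = ((4 + 0)*8)*(-3 - 15625) = (4*8)*(-15628) = 32*(-15628) = -500096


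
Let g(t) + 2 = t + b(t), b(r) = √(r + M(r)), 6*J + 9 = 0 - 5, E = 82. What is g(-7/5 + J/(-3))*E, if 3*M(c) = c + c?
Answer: -9676/45 + 164*I*√21/9 ≈ -215.02 + 83.505*I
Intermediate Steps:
M(c) = 2*c/3 (M(c) = (c + c)/3 = (2*c)/3 = 2*c/3)
J = -7/3 (J = -3/2 + (0 - 5)/6 = -3/2 + (⅙)*(-5) = -3/2 - ⅚ = -7/3 ≈ -2.3333)
b(r) = √15*√r/3 (b(r) = √(r + 2*r/3) = √(5*r/3) = √15*√r/3)
g(t) = -2 + t + √15*√t/3 (g(t) = -2 + (t + √15*√t/3) = -2 + t + √15*√t/3)
g(-7/5 + J/(-3))*E = (-2 + (-7/5 - 7/3/(-3)) + √15*√(-7/5 - 7/3/(-3))/3)*82 = (-2 + (-7*⅕ - 7/3*(-⅓)) + √15*√(-7*⅕ - 7/3*(-⅓))/3)*82 = (-2 + (-7/5 + 7/9) + √15*√(-7/5 + 7/9)/3)*82 = (-2 - 28/45 + √15*√(-28/45)/3)*82 = (-2 - 28/45 + √15*(2*I*√35/15)/3)*82 = (-2 - 28/45 + 2*I*√21/9)*82 = (-118/45 + 2*I*√21/9)*82 = -9676/45 + 164*I*√21/9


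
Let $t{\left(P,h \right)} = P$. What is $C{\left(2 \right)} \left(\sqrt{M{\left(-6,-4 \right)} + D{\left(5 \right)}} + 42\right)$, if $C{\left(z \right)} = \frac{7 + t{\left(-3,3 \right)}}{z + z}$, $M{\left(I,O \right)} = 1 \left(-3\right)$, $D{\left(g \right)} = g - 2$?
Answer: $42$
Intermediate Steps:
$D{\left(g \right)} = -2 + g$
$M{\left(I,O \right)} = -3$
$C{\left(z \right)} = \frac{2}{z}$ ($C{\left(z \right)} = \frac{7 - 3}{z + z} = \frac{4}{2 z} = 4 \frac{1}{2 z} = \frac{2}{z}$)
$C{\left(2 \right)} \left(\sqrt{M{\left(-6,-4 \right)} + D{\left(5 \right)}} + 42\right) = \frac{2}{2} \left(\sqrt{-3 + \left(-2 + 5\right)} + 42\right) = 2 \cdot \frac{1}{2} \left(\sqrt{-3 + 3} + 42\right) = 1 \left(\sqrt{0} + 42\right) = 1 \left(0 + 42\right) = 1 \cdot 42 = 42$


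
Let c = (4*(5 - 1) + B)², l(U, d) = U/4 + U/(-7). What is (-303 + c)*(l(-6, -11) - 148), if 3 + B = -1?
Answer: 330879/14 ≈ 23634.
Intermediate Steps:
l(U, d) = 3*U/28 (l(U, d) = U*(¼) + U*(-⅐) = U/4 - U/7 = 3*U/28)
B = -4 (B = -3 - 1 = -4)
c = 144 (c = (4*(5 - 1) - 4)² = (4*4 - 4)² = (16 - 4)² = 12² = 144)
(-303 + c)*(l(-6, -11) - 148) = (-303 + 144)*((3/28)*(-6) - 148) = -159*(-9/14 - 148) = -159*(-2081/14) = 330879/14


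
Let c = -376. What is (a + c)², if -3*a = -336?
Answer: 69696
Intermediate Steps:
a = 112 (a = -⅓*(-336) = 112)
(a + c)² = (112 - 376)² = (-264)² = 69696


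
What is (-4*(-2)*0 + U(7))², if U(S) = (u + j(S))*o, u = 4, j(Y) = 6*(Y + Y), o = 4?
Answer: 123904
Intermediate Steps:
j(Y) = 12*Y (j(Y) = 6*(2*Y) = 12*Y)
U(S) = 16 + 48*S (U(S) = (4 + 12*S)*4 = 16 + 48*S)
(-4*(-2)*0 + U(7))² = (-4*(-2)*0 + (16 + 48*7))² = (8*0 + (16 + 336))² = (0 + 352)² = 352² = 123904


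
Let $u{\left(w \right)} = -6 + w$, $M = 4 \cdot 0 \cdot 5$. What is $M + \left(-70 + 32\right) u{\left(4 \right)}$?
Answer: $76$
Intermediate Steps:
$M = 0$ ($M = 0 \cdot 5 = 0$)
$M + \left(-70 + 32\right) u{\left(4 \right)} = 0 + \left(-70 + 32\right) \left(-6 + 4\right) = 0 - -76 = 0 + 76 = 76$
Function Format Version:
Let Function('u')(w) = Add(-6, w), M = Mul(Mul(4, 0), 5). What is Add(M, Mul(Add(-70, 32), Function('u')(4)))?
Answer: 76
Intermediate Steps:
M = 0 (M = Mul(0, 5) = 0)
Add(M, Mul(Add(-70, 32), Function('u')(4))) = Add(0, Mul(Add(-70, 32), Add(-6, 4))) = Add(0, Mul(-38, -2)) = Add(0, 76) = 76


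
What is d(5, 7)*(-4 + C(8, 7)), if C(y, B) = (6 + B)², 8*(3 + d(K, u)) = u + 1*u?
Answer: -825/4 ≈ -206.25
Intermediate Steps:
d(K, u) = -3 + u/4 (d(K, u) = -3 + (u + 1*u)/8 = -3 + (u + u)/8 = -3 + (2*u)/8 = -3 + u/4)
d(5, 7)*(-4 + C(8, 7)) = (-3 + (¼)*7)*(-4 + (6 + 7)²) = (-3 + 7/4)*(-4 + 13²) = -5*(-4 + 169)/4 = -5/4*165 = -825/4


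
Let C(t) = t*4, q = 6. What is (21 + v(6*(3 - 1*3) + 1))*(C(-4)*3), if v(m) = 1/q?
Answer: -1016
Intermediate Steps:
v(m) = 1/6
C(t) = 4*t
(21 + v(6*(3 - 1*3) + 1))*(C(-4)*3) = (21 + 1/6)*((4*(-4))*3) = 127*(-16*3)/6 = (127/6)*(-48) = -1016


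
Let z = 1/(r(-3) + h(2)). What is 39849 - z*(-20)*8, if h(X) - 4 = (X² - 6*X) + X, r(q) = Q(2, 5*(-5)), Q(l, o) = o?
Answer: 1075763/27 ≈ 39843.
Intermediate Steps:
r(q) = -25 (r(q) = 5*(-5) = -25)
h(X) = 4 + X² - 5*X (h(X) = 4 + ((X² - 6*X) + X) = 4 + (X² - 5*X) = 4 + X² - 5*X)
z = -1/27 (z = 1/(-25 + (4 + 2² - 5*2)) = 1/(-25 + (4 + 4 - 10)) = 1/(-25 - 2) = 1/(-27) = -1/27 ≈ -0.037037)
39849 - z*(-20)*8 = 39849 - (-1/27*(-20))*8 = 39849 - 20*8/27 = 39849 - 1*160/27 = 39849 - 160/27 = 1075763/27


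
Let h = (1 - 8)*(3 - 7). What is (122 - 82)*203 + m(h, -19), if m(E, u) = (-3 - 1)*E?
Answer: 8008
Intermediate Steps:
h = 28 (h = -7*(-4) = 28)
m(E, u) = -4*E
(122 - 82)*203 + m(h, -19) = (122 - 82)*203 - 4*28 = 40*203 - 112 = 8120 - 112 = 8008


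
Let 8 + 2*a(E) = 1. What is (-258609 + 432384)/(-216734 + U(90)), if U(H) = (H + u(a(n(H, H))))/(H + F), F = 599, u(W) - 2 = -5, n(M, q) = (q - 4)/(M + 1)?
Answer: -119730975/149329639 ≈ -0.80179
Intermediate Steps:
n(M, q) = (-4 + q)/(1 + M)
a(E) = -7/2 (a(E) = -4 + (1/2)*1 = -4 + 1/2 = -7/2)
u(W) = -3 (u(W) = 2 - 5 = -3)
U(H) = (-3 + H)/(599 + H) (U(H) = (H - 3)/(H + 599) = (-3 + H)/(599 + H))
(-258609 + 432384)/(-216734 + U(90)) = (-258609 + 432384)/(-216734 + (-3 + 90)/(599 + 90)) = 173775/(-216734 + 87/689) = 173775/(-149329639/689) = 173775*(-689/149329639) = -119730975/149329639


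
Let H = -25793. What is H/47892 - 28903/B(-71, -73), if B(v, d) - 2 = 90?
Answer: -173324429/550758 ≈ -314.70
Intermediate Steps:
B(v, d) = 92 (B(v, d) = 2 + 90 = 92)
H/47892 - 28903/B(-71, -73) = -25793/47892 - 28903/92 = -173324429/550758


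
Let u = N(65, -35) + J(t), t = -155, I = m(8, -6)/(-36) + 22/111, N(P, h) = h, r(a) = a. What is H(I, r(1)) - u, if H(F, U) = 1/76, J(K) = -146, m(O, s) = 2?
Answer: 13757/76 ≈ 181.01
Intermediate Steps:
I = 95/666 (I = 2/(-36) + 22/111 = 2*(-1/36) + 22*(1/111) = -1/18 + 22/111 = 95/666 ≈ 0.14264)
H(F, U) = 1/76
u = -181 (u = -35 - 146 = -181)
H(I, r(1)) - u = 1/76 - 1*(-181) = 1/76 + 181 = 13757/76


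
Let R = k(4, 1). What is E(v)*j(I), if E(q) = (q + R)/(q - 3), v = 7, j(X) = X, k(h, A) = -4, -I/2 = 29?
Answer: -87/2 ≈ -43.500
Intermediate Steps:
I = -58 (I = -2*29 = -58)
R = -4
E(q) = (-4 + q)/(-3 + q) (E(q) = (q - 4)/(q - 3) = (-4 + q)/(-3 + q))
E(v)*j(I) = ((-4 + 7)/(-3 + 7))*(-58) = (3/4)*(-58) = ((¼)*3)*(-58) = (¾)*(-58) = -87/2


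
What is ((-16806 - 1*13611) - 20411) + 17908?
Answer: -32920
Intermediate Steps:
((-16806 - 1*13611) - 20411) + 17908 = ((-16806 - 13611) - 20411) + 17908 = (-30417 - 20411) + 17908 = -50828 + 17908 = -32920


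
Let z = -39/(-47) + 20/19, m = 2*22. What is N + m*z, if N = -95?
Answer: -10871/893 ≈ -12.174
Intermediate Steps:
m = 44
z = 1681/893 (z = -39*(-1/47) + 20*(1/19) = 39/47 + 20/19 = 1681/893 ≈ 1.8824)
N + m*z = -95 + 44*(1681/893) = -95 + 73964/893 = -10871/893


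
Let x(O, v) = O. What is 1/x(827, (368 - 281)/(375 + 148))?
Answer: 1/827 ≈ 0.0012092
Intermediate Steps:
1/x(827, (368 - 281)/(375 + 148)) = 1/827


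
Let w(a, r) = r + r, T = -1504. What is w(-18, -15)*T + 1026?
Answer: 46146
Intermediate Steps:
w(a, r) = 2*r
w(-18, -15)*T + 1026 = (2*(-15))*(-1504) + 1026 = -30*(-1504) + 1026 = 45120 + 1026 = 46146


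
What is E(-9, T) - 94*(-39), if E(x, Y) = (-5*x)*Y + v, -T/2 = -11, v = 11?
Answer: 4667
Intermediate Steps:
T = 22 (T = -2*(-11) = 22)
E(x, Y) = 11 - 5*Y*x (E(x, Y) = (-5*x)*Y + 11 = -5*Y*x + 11 = 11 - 5*Y*x)
E(-9, T) - 94*(-39) = (11 - 5*22*(-9)) - 94*(-39) = (11 + 990) + 3666 = 1001 + 3666 = 4667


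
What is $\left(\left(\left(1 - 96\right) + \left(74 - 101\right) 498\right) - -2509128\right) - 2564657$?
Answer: $-69070$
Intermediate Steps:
$\left(\left(\left(1 - 96\right) + \left(74 - 101\right) 498\right) - -2509128\right) - 2564657 = \left(\left(\left(1 - 96\right) + \left(74 - 101\right) 498\right) + 2509128\right) - 2564657 = \left(\left(-95 - 13446\right) + 2509128\right) - 2564657 = \left(-13541 + 2509128\right) - 2564657 = 2495587 - 2564657 = -69070$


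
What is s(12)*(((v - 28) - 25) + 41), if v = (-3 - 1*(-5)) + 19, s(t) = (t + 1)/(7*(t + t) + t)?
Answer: 13/20 ≈ 0.65000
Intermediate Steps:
s(t) = (1 + t)/(15*t) (s(t) = (1 + t)/(7*(2*t) + t) = (1 + t)/(14*t + t) = (1 + t)/((15*t)) = (1 + t)*(1/(15*t)) = (1 + t)/(15*t))
v = 21 (v = (-3 + 5) + 19 = 2 + 19 = 21)
s(12)*(((v - 28) - 25) + 41) = ((1/15)*(1 + 12)/12)*(((21 - 28) - 25) + 41) = ((1/15)*(1/12)*13)*((-7 - 25) + 41) = 13*(-32 + 41)/180 = (13/180)*9 = 13/20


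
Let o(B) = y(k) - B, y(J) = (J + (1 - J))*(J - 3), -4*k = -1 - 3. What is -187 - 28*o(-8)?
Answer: -355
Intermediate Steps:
k = 1 (k = -(-1 - 3)/4 = -¼*(-4) = 1)
y(J) = -3 + J (y(J) = 1*(-3 + J) = -3 + J)
o(B) = -2 - B (o(B) = (-3 + 1) - B = -2 - B)
-187 - 28*o(-8) = -187 - 28*(-2 - 1*(-8)) = -187 - 28*(-2 + 8) = -187 - 28*6 = -187 - 168 = -355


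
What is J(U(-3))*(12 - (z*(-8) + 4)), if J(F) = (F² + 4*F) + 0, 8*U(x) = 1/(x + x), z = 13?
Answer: -1337/144 ≈ -9.2847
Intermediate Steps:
U(x) = 1/(16*x) (U(x) = 1/(8*(x + x)) = 1/(8*((2*x))) = (1/(2*x))/8 = 1/(16*x))
J(F) = F² + 4*F
J(U(-3))*(12 - (z*(-8) + 4)) = (((1/16)/(-3))*(4 + (1/16)/(-3)))*(12 - (13*(-8) + 4)) = (((1/16)*(-⅓))*(4 + (1/16)*(-⅓)))*(12 - (-104 + 4)) = (-(4 - 1/48)/48)*(12 - 1*(-100)) = (-1/48*191/48)*(12 + 100) = -191/2304*112 = -1337/144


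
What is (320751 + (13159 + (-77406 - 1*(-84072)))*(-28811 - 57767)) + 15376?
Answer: -1716072723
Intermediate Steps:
(320751 + (13159 + (-77406 - 1*(-84072)))*(-28811 - 57767)) + 15376 = (320751 + (13159 + (-77406 + 84072))*(-86578)) + 15376 = (320751 + (13159 + 6666)*(-86578)) + 15376 = (320751 + 19825*(-86578)) + 15376 = (320751 - 1716408850) + 15376 = -1716088099 + 15376 = -1716072723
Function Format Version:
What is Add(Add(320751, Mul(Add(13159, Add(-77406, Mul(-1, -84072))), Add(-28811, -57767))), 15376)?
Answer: -1716072723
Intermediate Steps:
Add(Add(320751, Mul(Add(13159, Add(-77406, Mul(-1, -84072))), Add(-28811, -57767))), 15376) = Add(Add(320751, Mul(Add(13159, Add(-77406, 84072)), -86578)), 15376) = Add(Add(320751, Mul(Add(13159, 6666), -86578)), 15376) = Add(Add(320751, Mul(19825, -86578)), 15376) = Add(Add(320751, -1716408850), 15376) = Add(-1716088099, 15376) = -1716072723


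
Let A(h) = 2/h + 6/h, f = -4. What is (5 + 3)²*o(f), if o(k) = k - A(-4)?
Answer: -128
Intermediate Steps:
A(h) = 8/h
o(k) = 2 + k (o(k) = k - 8/(-4) = k - 8*(-1)/4 = k - 1*(-2) = k + 2 = 2 + k)
(5 + 3)²*o(f) = (5 + 3)²*(2 - 4) = 8²*(-2) = 64*(-2) = -128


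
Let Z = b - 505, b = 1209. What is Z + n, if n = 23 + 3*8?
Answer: 751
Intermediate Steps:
Z = 704 (Z = 1209 - 505 = 704)
n = 47 (n = 23 + 24 = 47)
Z + n = 704 + 47 = 751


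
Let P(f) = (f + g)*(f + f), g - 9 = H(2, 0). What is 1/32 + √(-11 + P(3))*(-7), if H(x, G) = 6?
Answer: 1/32 - 7*√97 ≈ -68.911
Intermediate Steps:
g = 15 (g = 9 + 6 = 15)
P(f) = 2*f*(15 + f) (P(f) = (f + 15)*(f + f) = (15 + f)*(2*f) = 2*f*(15 + f))
1/32 + √(-11 + P(3))*(-7) = 1/32 + √(-11 + 2*3*(15 + 3))*(-7) = 1/32 + √(-11 + 2*3*18)*(-7) = 1/32 + √(-11 + 108)*(-7) = 1/32 + √97*(-7) = 1/32 - 7*√97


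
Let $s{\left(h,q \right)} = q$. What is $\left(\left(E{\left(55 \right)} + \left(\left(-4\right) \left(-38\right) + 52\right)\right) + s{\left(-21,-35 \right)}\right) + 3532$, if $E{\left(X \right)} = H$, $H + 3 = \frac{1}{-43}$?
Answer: $\frac{159013}{43} \approx 3698.0$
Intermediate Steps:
$H = - \frac{130}{43}$ ($H = -3 + \frac{1}{-43} = -3 - \frac{1}{43} = - \frac{130}{43} \approx -3.0233$)
$E{\left(X \right)} = - \frac{130}{43}$
$\left(\left(E{\left(55 \right)} + \left(\left(-4\right) \left(-38\right) + 52\right)\right) + s{\left(-21,-35 \right)}\right) + 3532 = \left(\left(- \frac{130}{43} + \left(\left(-4\right) \left(-38\right) + 52\right)\right) - 35\right) + 3532 = \left(\left(- \frac{130}{43} + \left(152 + 52\right)\right) - 35\right) + 3532 = \left(\left(- \frac{130}{43} + 204\right) - 35\right) + 3532 = \left(\frac{8642}{43} - 35\right) + 3532 = \frac{7137}{43} + 3532 = \frac{159013}{43}$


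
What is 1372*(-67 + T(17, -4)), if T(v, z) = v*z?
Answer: -185220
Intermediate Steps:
1372*(-67 + T(17, -4)) = 1372*(-67 + 17*(-4)) = 1372*(-67 - 68) = 1372*(-135) = -185220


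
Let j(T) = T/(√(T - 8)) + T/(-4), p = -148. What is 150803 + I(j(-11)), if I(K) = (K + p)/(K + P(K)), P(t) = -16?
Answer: 8341048524/55307 + 23232*I*√19/55307 ≈ 1.5081e+5 + 1.831*I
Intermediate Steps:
j(T) = -T/4 + T/√(-8 + T) (j(T) = T/(√(-8 + T)) + T*(-¼) = T/√(-8 + T) - T/4 = -T/4 + T/√(-8 + T))
I(K) = (-148 + K)/(-16 + K) (I(K) = (K - 148)/(K - 16) = (-148 + K)/(-16 + K))
150803 + I(j(-11)) = 150803 + (-148 + (-¼*(-11) - 11/√(-8 - 11)))/(-16 + (-¼*(-11) - 11/√(-8 - 11))) = 150803 + (-148 + (11/4 - (-11)*I*√19/19))/(-16 + (11/4 - (-11)*I*√19/19)) = 150803 + (-148 + (11/4 + 11*I*√19/19))/(-16 + (11/4 + 11*I*√19/19)) = 150803 + (-581/4 + 11*I*√19/19)/(-53/4 + 11*I*√19/19)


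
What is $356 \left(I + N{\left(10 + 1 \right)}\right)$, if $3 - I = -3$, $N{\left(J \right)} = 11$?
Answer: $6052$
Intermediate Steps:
$I = 6$ ($I = 3 - -3 = 3 + 3 = 6$)
$356 \left(I + N{\left(10 + 1 \right)}\right) = 356 \left(6 + 11\right) = 356 \cdot 17 = 6052$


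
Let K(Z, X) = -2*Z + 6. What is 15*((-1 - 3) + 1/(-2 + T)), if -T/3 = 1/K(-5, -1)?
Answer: -468/7 ≈ -66.857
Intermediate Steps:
K(Z, X) = 6 - 2*Z
T = -3/16 (T = -3/(6 - 2*(-5)) = -3/(6 + 10) = -3/16 ≈ -0.18750)
15*((-1 - 3) + 1/(-2 + T)) = 15*((-1 - 3) + 1/(-2 - 3/16)) = 15*(-4 + 1/(-35/16)) = 15*(-4 - 16/35) = 15*(-156/35) = -468/7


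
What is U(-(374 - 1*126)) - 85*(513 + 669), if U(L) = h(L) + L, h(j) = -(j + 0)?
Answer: -100470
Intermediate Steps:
h(j) = -j
U(L) = 0 (U(L) = -L + L = 0)
U(-(374 - 1*126)) - 85*(513 + 669) = 0 - 85*(513 + 669) = 0 - 85*1182 = 0 - 100470 = -100470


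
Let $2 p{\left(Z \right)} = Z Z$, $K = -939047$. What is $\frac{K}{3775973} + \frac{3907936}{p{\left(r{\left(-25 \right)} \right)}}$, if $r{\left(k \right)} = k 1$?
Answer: $\frac{29511934739081}{2359983125} \approx 12505.0$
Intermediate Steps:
$r{\left(k \right)} = k$
$p{\left(Z \right)} = \frac{Z^{2}}{2}$ ($p{\left(Z \right)} = \frac{Z Z}{2} = \frac{Z^{2}}{2}$)
$\frac{K}{3775973} + \frac{3907936}{p{\left(r{\left(-25 \right)} \right)}} = - \frac{939047}{3775973} + \frac{3907936}{\frac{1}{2} \left(-25\right)^{2}} = \left(-939047\right) \frac{1}{3775973} + \frac{3907936}{\frac{1}{2} \cdot 625} = - \frac{939047}{3775973} + \frac{3907936}{\frac{625}{2}} = - \frac{939047}{3775973} + 3907936 \cdot \frac{2}{625} = - \frac{939047}{3775973} + \frac{7815872}{625} = \frac{29511934739081}{2359983125}$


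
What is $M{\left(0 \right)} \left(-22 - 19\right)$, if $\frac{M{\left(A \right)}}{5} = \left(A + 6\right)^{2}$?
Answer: $-7380$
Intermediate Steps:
$M{\left(A \right)} = 5 \left(6 + A\right)^{2}$ ($M{\left(A \right)} = 5 \left(A + 6\right)^{2} = 5 \left(6 + A\right)^{2}$)
$M{\left(0 \right)} \left(-22 - 19\right) = 5 \left(6 + 0\right)^{2} \left(-22 - 19\right) = 5 \cdot 6^{2} \left(-41\right) = 5 \cdot 36 \left(-41\right) = 180 \left(-41\right) = -7380$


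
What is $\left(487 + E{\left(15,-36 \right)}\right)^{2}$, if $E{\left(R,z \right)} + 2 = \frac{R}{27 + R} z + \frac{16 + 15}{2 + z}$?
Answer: $\frac{12578295409}{56644} \approx 2.2206 \cdot 10^{5}$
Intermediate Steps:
$E{\left(R,z \right)} = -2 + \frac{31}{2 + z} + \frac{R z}{27 + R}$ ($E{\left(R,z \right)} = -2 + \left(\frac{R}{27 + R} z + \frac{16 + 15}{2 + z}\right) = -2 + \left(\frac{R}{27 + R} z + \frac{31}{2 + z}\right) = -2 + \left(\frac{R z}{27 + R} + \frac{31}{2 + z}\right) = -2 + \left(\frac{31}{2 + z} + \frac{R z}{27 + R}\right) = -2 + \frac{31}{2 + z} + \frac{R z}{27 + R}$)
$\left(487 + E{\left(15,-36 \right)}\right)^{2} = \left(487 + \frac{729 - -1944 + 27 \cdot 15 + 15 \left(-36\right)^{2}}{54 + 2 \cdot 15 + 27 \left(-36\right) + 15 \left(-36\right)}\right)^{2} = \left(487 + \frac{729 + 1944 + 405 + 15 \cdot 1296}{54 + 30 - 972 - 540}\right)^{2} = \left(487 + \frac{729 + 1944 + 405 + 19440}{-1428}\right)^{2} = \left(487 - \frac{3753}{238}\right)^{2} = \left(\frac{112153}{238}\right)^{2} = \frac{12578295409}{56644}$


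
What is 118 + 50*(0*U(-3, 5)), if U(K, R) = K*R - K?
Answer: 118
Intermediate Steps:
U(K, R) = -K + K*R
118 + 50*(0*U(-3, 5)) = 118 + 50*(0*(-3*(-1 + 5))) = 118 + 50*(0*(-3*4)) = 118 + 50*(0*(-12)) = 118 + 50*0 = 118 + 0 = 118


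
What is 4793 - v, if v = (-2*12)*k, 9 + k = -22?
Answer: 4049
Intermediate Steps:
k = -31 (k = -9 - 22 = -31)
v = 744 (v = -2*12*(-31) = -24*(-31) = 744)
4793 - v = 4793 - 1*744 = 4793 - 744 = 4049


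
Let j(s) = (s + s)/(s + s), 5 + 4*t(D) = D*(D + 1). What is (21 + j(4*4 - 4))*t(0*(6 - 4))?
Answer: -55/2 ≈ -27.500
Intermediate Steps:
t(D) = -5/4 + D*(1 + D)/4 (t(D) = -5/4 + (D*(D + 1))/4 = -5/4 + (D*(1 + D))/4 = -5/4 + D*(1 + D)/4)
j(s) = 1 (j(s) = (2*s)/((2*s)) = (2*s)*(1/(2*s)) = 1)
(21 + j(4*4 - 4))*t(0*(6 - 4)) = (21 + 1)*(-5/4 + (0*(6 - 4))/4 + (0*(6 - 4))**2/4) = 22*(-5/4 + (0*2)/4 + (0*2)**2/4) = 22*(-5/4 + (1/4)*0 + (1/4)*0**2) = 22*(-5/4 + 0 + (1/4)*0) = 22*(-5/4 + 0 + 0) = 22*(-5/4) = -55/2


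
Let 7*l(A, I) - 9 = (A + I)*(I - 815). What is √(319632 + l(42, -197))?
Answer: √16760051/7 ≈ 584.84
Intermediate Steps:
l(A, I) = 9/7 + (-815 + I)*(A + I)/7 (l(A, I) = 9/7 + ((A + I)*(I - 815))/7 = 9/7 + ((A + I)*(-815 + I))/7 = 9/7 + ((-815 + I)*(A + I))/7 = 9/7 + (-815 + I)*(A + I)/7)
√(319632 + l(42, -197)) = √(319632 + (9/7 - 815/7*42 - 815/7*(-197) + (⅐)*(-197)² + (⅐)*42*(-197))) = √(319632 + (9/7 - 4890 + 160555/7 + (⅐)*38809 - 1182)) = √(319632 + (9/7 - 4890 + 160555/7 + 38809/7 - 1182)) = √(319632 + 156869/7) = √(2394293/7) = √16760051/7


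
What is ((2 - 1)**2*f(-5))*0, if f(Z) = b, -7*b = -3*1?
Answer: 0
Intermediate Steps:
b = 3/7 (b = -(-3)/7 = -1/7*(-3) = 3/7 ≈ 0.42857)
f(Z) = 3/7
((2 - 1)**2*f(-5))*0 = ((2 - 1)**2*(3/7))*0 = (1**2*(3/7))*0 = (1*(3/7))*0 = (3/7)*0 = 0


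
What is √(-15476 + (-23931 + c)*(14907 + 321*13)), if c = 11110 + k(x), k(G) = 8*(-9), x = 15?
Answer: 2*I*√61503479 ≈ 15685.0*I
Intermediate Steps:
k(G) = -72
c = 11038 (c = 11110 - 72 = 11038)
√(-15476 + (-23931 + c)*(14907 + 321*13)) = √(-15476 + (-23931 + 11038)*(14907 + 321*13)) = √(-15476 - 12893*(14907 + 4173)) = √(-15476 - 12893*19080) = √(-15476 - 245998440) = √(-246013916) = 2*I*√61503479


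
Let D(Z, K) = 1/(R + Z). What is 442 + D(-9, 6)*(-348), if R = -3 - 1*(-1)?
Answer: 5210/11 ≈ 473.64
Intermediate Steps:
R = -2 (R = -3 + 1 = -2)
D(Z, K) = 1/(-2 + Z)
442 + D(-9, 6)*(-348) = 442 - 348/(-2 - 9) = 442 - 348/(-11) = 442 - 1/11*(-348) = 442 + 348/11 = 5210/11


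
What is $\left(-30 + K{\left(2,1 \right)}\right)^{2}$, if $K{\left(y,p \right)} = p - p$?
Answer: $900$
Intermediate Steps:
$K{\left(y,p \right)} = 0$
$\left(-30 + K{\left(2,1 \right)}\right)^{2} = \left(-30 + 0\right)^{2} = \left(-30\right)^{2} = 900$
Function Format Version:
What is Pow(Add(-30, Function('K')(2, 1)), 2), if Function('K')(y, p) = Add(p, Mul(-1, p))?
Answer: 900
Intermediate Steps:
Function('K')(y, p) = 0
Pow(Add(-30, Function('K')(2, 1)), 2) = Pow(Add(-30, 0), 2) = Pow(-30, 2) = 900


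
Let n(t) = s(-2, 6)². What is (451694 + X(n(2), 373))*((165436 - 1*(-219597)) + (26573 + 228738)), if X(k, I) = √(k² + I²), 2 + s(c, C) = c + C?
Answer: 289239542736 + 640344*√139145 ≈ 2.8948e+11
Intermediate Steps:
s(c, C) = -2 + C + c (s(c, C) = -2 + (c + C) = -2 + (C + c) = -2 + C + c)
n(t) = 4 (n(t) = (-2 + 6 - 2)² = 2² = 4)
X(k, I) = √(I² + k²)
(451694 + X(n(2), 373))*((165436 - 1*(-219597)) + (26573 + 228738)) = (451694 + √(373² + 4²))*((165436 - 1*(-219597)) + (26573 + 228738)) = (451694 + √(139129 + 16))*((165436 + 219597) + 255311) = (451694 + √139145)*(385033 + 255311) = (451694 + √139145)*640344 = 289239542736 + 640344*√139145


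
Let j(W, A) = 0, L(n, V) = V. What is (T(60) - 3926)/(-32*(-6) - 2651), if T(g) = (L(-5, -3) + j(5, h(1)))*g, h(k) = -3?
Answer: 4106/2459 ≈ 1.6698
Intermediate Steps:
T(g) = -3*g (T(g) = (-3 + 0)*g = -3*g)
(T(60) - 3926)/(-32*(-6) - 2651) = (-3*60 - 3926)/(-32*(-6) - 2651) = (-180 - 3926)/(192 - 2651) = -4106/(-2459) = -4106*(-1/2459) = 4106/2459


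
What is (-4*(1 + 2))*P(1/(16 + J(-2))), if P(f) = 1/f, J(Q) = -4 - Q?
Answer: -168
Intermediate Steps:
(-4*(1 + 2))*P(1/(16 + J(-2))) = (-4*(1 + 2))/(1/(16 + (-4 - 1*(-2)))) = (-4*3)/(1/(16 + (-4 + 2))) = -12/(1/(16 - 2)) = -12/(1/14) = -12/1/14 = -12*14 = -168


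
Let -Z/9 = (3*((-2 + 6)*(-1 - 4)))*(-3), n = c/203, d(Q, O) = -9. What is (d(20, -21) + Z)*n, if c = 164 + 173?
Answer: -548973/203 ≈ -2704.3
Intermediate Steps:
c = 337
n = 337/203 ≈ 1.6601
Z = -1620 (Z = -9*3*((-2 + 6)*(-1 - 4))*(-3) = -9*3*(4*(-5))*(-3) = -9*3*(-20)*(-3) = -(-540)*(-3) = -9*180 = -1620)
(d(20, -21) + Z)*n = (-9 - 1620)*(337/203) = -1629*337/203 = -548973/203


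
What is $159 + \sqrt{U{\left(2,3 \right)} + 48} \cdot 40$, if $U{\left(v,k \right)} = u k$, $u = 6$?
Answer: $159 + 40 \sqrt{66} \approx 483.96$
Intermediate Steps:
$U{\left(v,k \right)} = 6 k$
$159 + \sqrt{U{\left(2,3 \right)} + 48} \cdot 40 = 159 + \sqrt{6 \cdot 3 + 48} \cdot 40 = 159 + \sqrt{18 + 48} \cdot 40 = 159 + \sqrt{66} \cdot 40 = 159 + 40 \sqrt{66}$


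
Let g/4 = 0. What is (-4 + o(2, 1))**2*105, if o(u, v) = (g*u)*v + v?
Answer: 945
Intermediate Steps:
g = 0 (g = 4*0 = 0)
o(u, v) = v (o(u, v) = (0*u)*v + v = 0*v + v = 0 + v = v)
(-4 + o(2, 1))**2*105 = (-4 + 1)**2*105 = (-3)**2*105 = 9*105 = 945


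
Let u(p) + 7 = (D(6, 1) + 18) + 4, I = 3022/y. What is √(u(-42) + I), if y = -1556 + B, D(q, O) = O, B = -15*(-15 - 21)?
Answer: √840359/254 ≈ 3.6091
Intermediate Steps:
B = 540 (B = -15*(-36) = 540)
y = -1016 (y = -1556 + 540 = -1016)
I = -1511/508 (I = 3022/(-1016) = 3022*(-1/1016) = -1511/508 ≈ -2.9744)
u(p) = 16 (u(p) = -7 + ((1 + 18) + 4) = -7 + (19 + 4) = -7 + 23 = 16)
√(u(-42) + I) = √(16 - 1511/508) = √(6617/508) = √840359/254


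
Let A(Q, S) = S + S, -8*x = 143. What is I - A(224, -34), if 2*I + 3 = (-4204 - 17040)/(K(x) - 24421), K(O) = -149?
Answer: 1644527/24570 ≈ 66.932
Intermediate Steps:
x = -143/8 (x = -⅛*143 = -143/8 ≈ -17.875)
A(Q, S) = 2*S
I = -26233/24570 (I = -3/2 + ((-4204 - 17040)/(-149 - 24421))/2 = -3/2 + (-21244/(-24570))/2 = -3/2 + (-21244*(-1/24570))/2 = -3/2 + (½)*(10622/12285) = -3/2 + 5311/12285 = -26233/24570 ≈ -1.0677)
I - A(224, -34) = -26233/24570 - 2*(-34) = -26233/24570 - 1*(-68) = -26233/24570 + 68 = 1644527/24570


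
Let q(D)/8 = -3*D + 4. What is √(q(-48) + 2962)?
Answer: √4146 ≈ 64.389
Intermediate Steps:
q(D) = 32 - 24*D (q(D) = 8*(-3*D + 4) = 8*(4 - 3*D) = 32 - 24*D)
√(q(-48) + 2962) = √((32 - 24*(-48)) + 2962) = √((32 + 1152) + 2962) = √(1184 + 2962) = √4146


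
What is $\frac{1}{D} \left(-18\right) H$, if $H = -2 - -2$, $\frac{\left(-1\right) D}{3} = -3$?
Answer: $0$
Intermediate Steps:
$D = 9$ ($D = \left(-3\right) \left(-3\right) = 9$)
$H = 0$ ($H = -2 + 2 = 0$)
$\frac{1}{D} \left(-18\right) H = \frac{1}{9} \left(-18\right) 0 = \left(-2\right) 0 = 0$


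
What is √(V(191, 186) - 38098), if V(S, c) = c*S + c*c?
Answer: 2*√8006 ≈ 178.95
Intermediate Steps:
V(S, c) = c² + S*c (V(S, c) = S*c + c² = c² + S*c)
√(V(191, 186) - 38098) = √(186*(191 + 186) - 38098) = √(186*377 - 38098) = √(70122 - 38098) = √32024 = 2*√8006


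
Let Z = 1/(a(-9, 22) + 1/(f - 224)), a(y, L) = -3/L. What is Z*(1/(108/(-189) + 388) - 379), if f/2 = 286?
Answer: 327881279/115486 ≈ 2839.1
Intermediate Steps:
f = 572 (f = 2*286 = 572)
Z = -3828/511 (Z = 1/(-3/22 + 1/(572 - 224)) = 1/(-3*1/22 + 1/348) = 1/(-3/22 + 1/348) = 1/(-511/3828) = -3828/511 ≈ -7.4912)
Z*(1/(108/(-189) + 388) - 379) = -3828*(1/(108/(-189) + 388) - 379)/511 = -3828*(1/(108*(-1/189) + 388) - 379)/511 = -3828*(1/(-4/7 + 388) - 379)/511 = -3828*(1/(2712/7) - 379)/511 = -3828*(7/2712 - 379)/511 = -3828/511*(-1027841/2712) = 327881279/115486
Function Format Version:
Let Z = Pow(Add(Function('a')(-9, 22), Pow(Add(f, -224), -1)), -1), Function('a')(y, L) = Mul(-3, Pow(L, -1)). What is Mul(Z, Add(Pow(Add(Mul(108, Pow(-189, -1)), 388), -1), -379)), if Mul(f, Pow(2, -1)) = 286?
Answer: Rational(327881279, 115486) ≈ 2839.1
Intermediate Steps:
f = 572 (f = Mul(2, 286) = 572)
Z = Rational(-3828, 511) (Z = Pow(Add(Mul(-3, Pow(22, -1)), Pow(Add(572, -224), -1)), -1) = Pow(Add(Mul(-3, Rational(1, 22)), Pow(348, -1)), -1) = Pow(Add(Rational(-3, 22), Rational(1, 348)), -1) = Pow(Rational(-511, 3828), -1) = Rational(-3828, 511) ≈ -7.4912)
Mul(Z, Add(Pow(Add(Mul(108, Pow(-189, -1)), 388), -1), -379)) = Mul(Rational(-3828, 511), Add(Pow(Add(Mul(108, Pow(-189, -1)), 388), -1), -379)) = Mul(Rational(-3828, 511), Add(Pow(Add(Mul(108, Rational(-1, 189)), 388), -1), -379)) = Mul(Rational(-3828, 511), Add(Pow(Add(Rational(-4, 7), 388), -1), -379)) = Mul(Rational(-3828, 511), Add(Pow(Rational(2712, 7), -1), -379)) = Mul(Rational(-3828, 511), Add(Rational(7, 2712), -379)) = Mul(Rational(-3828, 511), Rational(-1027841, 2712)) = Rational(327881279, 115486)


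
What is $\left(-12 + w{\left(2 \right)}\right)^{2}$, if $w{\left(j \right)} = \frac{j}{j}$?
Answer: $121$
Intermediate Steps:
$w{\left(j \right)} = 1$
$\left(-12 + w{\left(2 \right)}\right)^{2} = \left(-12 + 1\right)^{2} = \left(-11\right)^{2} = 121$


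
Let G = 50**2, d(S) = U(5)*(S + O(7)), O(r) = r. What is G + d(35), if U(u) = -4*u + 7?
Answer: 1954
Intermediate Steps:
U(u) = 7 - 4*u
d(S) = -91 - 13*S (d(S) = (7 - 4*5)*(S + 7) = (7 - 20)*(7 + S) = -13*(7 + S) = -91 - 13*S)
G = 2500
G + d(35) = 2500 + (-91 - 13*35) = 2500 + (-91 - 455) = 2500 - 546 = 1954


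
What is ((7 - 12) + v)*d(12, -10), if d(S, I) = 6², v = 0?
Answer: -180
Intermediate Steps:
d(S, I) = 36
((7 - 12) + v)*d(12, -10) = ((7 - 12) + 0)*36 = (-5 + 0)*36 = -5*36 = -180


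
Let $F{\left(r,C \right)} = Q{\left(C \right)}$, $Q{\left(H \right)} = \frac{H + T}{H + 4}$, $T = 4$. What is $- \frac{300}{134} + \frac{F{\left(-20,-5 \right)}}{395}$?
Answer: $- \frac{59183}{26465} \approx -2.2363$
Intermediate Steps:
$Q{\left(H \right)} = 1$ ($Q{\left(H \right)} = \frac{H + 4}{H + 4} = \frac{4 + H}{4 + H} = 1$)
$F{\left(r,C \right)} = 1$
$- \frac{300}{134} + \frac{F{\left(-20,-5 \right)}}{395} = - \frac{300}{134} + 1 \cdot \frac{1}{395} = \left(-300\right) \frac{1}{134} + 1 \cdot \frac{1}{395} = - \frac{150}{67} + \frac{1}{395} = - \frac{59183}{26465}$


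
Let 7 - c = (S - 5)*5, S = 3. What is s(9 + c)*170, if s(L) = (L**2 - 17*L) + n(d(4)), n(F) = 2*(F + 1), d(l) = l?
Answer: 41480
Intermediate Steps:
n(F) = 2 + 2*F (n(F) = 2*(1 + F) = 2 + 2*F)
c = 17 (c = 7 - (3 - 5)*5 = 7 - (-2)*5 = 7 - 1*(-10) = 7 + 10 = 17)
s(L) = 10 + L**2 - 17*L (s(L) = (L**2 - 17*L) + (2 + 2*4) = (L**2 - 17*L) + (2 + 8) = (L**2 - 17*L) + 10 = 10 + L**2 - 17*L)
s(9 + c)*170 = (10 + (9 + 17)**2 - 17*(9 + 17))*170 = (10 + 26**2 - 17*26)*170 = (10 + 676 - 442)*170 = 244*170 = 41480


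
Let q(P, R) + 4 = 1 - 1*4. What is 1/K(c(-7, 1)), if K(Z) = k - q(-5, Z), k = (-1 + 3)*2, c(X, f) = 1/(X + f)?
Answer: 1/11 ≈ 0.090909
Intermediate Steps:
q(P, R) = -7 (q(P, R) = -4 + (1 - 1*4) = -4 + (1 - 4) = -4 - 3 = -7)
k = 4 (k = 2*2 = 4)
K(Z) = 11 (K(Z) = 4 - 1*(-7) = 4 + 7 = 11)
1/K(c(-7, 1)) = 1/11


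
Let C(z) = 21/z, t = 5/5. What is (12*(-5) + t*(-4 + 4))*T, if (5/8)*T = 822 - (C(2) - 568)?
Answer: -132432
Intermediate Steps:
t = 1 (t = 5*(⅕) = 1)
T = 11036/5 (T = 8*(822 - (21/2 - 568))/5 = 8*(822 - 1*(-1115/2))/5 = 8*(822 + 1115/2)/5 = (8/5)*(2759/2) = 11036/5 ≈ 2207.2)
(12*(-5) + t*(-4 + 4))*T = (12*(-5) + 1*(-4 + 4))*(11036/5) = (-60 + 1*0)*(11036/5) = (-60 + 0)*(11036/5) = -60*11036/5 = -132432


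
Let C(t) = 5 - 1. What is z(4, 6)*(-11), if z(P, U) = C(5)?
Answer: -44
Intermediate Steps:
C(t) = 4
z(P, U) = 4
z(4, 6)*(-11) = 4*(-11) = -44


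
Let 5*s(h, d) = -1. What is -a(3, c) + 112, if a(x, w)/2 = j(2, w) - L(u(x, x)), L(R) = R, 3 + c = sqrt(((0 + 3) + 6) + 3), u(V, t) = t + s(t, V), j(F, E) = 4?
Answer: 548/5 ≈ 109.60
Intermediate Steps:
s(h, d) = -1/5 (s(h, d) = (1/5)*(-1) = -1/5)
u(V, t) = -1/5 + t (u(V, t) = t - 1/5 = -1/5 + t)
c = -3 + 2*sqrt(3) (c = -3 + sqrt(((0 + 3) + 6) + 3) = -3 + sqrt((3 + 6) + 3) = -3 + sqrt(9 + 3) = -3 + sqrt(12) = -3 + 2*sqrt(3) ≈ 0.46410)
a(x, w) = 42/5 - 2*x (a(x, w) = 2*(4 - (-1/5 + x)) = 2*(4 + (1/5 - x)) = 2*(21/5 - x) = 42/5 - 2*x)
-a(3, c) + 112 = -(42/5 - 2*3) + 112 = -(42/5 - 6) + 112 = -1*12/5 + 112 = -12/5 + 112 = 548/5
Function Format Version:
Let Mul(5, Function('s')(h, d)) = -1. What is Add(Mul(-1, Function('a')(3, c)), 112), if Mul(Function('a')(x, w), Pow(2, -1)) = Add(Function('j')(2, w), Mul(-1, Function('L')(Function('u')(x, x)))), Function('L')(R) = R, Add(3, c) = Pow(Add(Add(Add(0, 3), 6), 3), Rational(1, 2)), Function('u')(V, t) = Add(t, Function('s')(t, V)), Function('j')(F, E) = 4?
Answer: Rational(548, 5) ≈ 109.60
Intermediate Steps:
Function('s')(h, d) = Rational(-1, 5) (Function('s')(h, d) = Mul(Rational(1, 5), -1) = Rational(-1, 5))
Function('u')(V, t) = Add(Rational(-1, 5), t) (Function('u')(V, t) = Add(t, Rational(-1, 5)) = Add(Rational(-1, 5), t))
c = Add(-3, Mul(2, Pow(3, Rational(1, 2)))) (c = Add(-3, Pow(Add(Add(Add(0, 3), 6), 3), Rational(1, 2))) = Add(-3, Pow(Add(Add(3, 6), 3), Rational(1, 2))) = Add(-3, Pow(Add(9, 3), Rational(1, 2))) = Add(-3, Pow(12, Rational(1, 2))) = Add(-3, Mul(2, Pow(3, Rational(1, 2)))) ≈ 0.46410)
Function('a')(x, w) = Add(Rational(42, 5), Mul(-2, x)) (Function('a')(x, w) = Mul(2, Add(4, Mul(-1, Add(Rational(-1, 5), x)))) = Mul(2, Add(4, Add(Rational(1, 5), Mul(-1, x)))) = Mul(2, Add(Rational(21, 5), Mul(-1, x))) = Add(Rational(42, 5), Mul(-2, x)))
Add(Mul(-1, Function('a')(3, c)), 112) = Add(Mul(-1, Add(Rational(42, 5), Mul(-2, 3))), 112) = Add(Mul(-1, Add(Rational(42, 5), -6)), 112) = Add(Mul(-1, Rational(12, 5)), 112) = Add(Rational(-12, 5), 112) = Rational(548, 5)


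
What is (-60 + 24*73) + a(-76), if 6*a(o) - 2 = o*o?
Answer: 2655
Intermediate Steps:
a(o) = ⅓ + o²/6 (a(o) = ⅓ + (o*o)/6 = ⅓ + o²/6)
(-60 + 24*73) + a(-76) = (-60 + 24*73) + (⅓ + (⅙)*(-76)²) = (-60 + 1752) + (⅓ + (⅙)*5776) = 1692 + (⅓ + 2888/3) = 1692 + 963 = 2655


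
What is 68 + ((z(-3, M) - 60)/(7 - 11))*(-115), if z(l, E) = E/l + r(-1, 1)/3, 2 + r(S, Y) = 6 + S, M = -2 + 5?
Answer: -1657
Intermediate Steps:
M = 3
r(S, Y) = 4 + S (r(S, Y) = -2 + (6 + S) = 4 + S)
z(l, E) = 1 + E/l (z(l, E) = E/l + (4 - 1)/3 = E/l + 3*(⅓) = E/l + 1 = 1 + E/l)
68 + ((z(-3, M) - 60)/(7 - 11))*(-115) = 68 + (((3 - 3)/(-3) - 60)/(7 - 11))*(-115) = 68 + ((-⅓*0 - 60)/(-4))*(-115) = 68 + ((0 - 60)*(-¼))*(-115) = 68 - 60*(-¼)*(-115) = 68 + 15*(-115) = 68 - 1725 = -1657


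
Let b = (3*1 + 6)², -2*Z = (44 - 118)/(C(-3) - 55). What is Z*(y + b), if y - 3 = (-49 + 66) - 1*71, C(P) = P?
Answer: -555/29 ≈ -19.138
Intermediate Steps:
y = -51 (y = 3 + ((-49 + 66) - 1*71) = 3 + (17 - 71) = 3 - 54 = -51)
Z = -37/58 (Z = -(44 - 118)/(2*(-3 - 55)) = -(-37)/(-58) = -(-37)*(-1)/58 = -½*37/29 = -37/58 ≈ -0.63793)
b = 81 (b = (3 + 6)² = 9² = 81)
Z*(y + b) = -37*(-51 + 81)/58 = -37/58*30 = -555/29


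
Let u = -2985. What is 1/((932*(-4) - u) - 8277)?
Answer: -1/9020 ≈ -0.00011086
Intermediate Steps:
1/((932*(-4) - u) - 8277) = 1/((932*(-4) - 1*(-2985)) - 8277) = 1/((-3728 + 2985) - 8277) = 1/(-743 - 8277) = 1/(-9020) = -1/9020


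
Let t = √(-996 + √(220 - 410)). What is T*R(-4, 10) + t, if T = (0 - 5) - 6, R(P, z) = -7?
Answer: 77 + √(-996 + I*√190) ≈ 77.218 + 31.56*I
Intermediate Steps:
T = -11 (T = -5 - 6 = -11)
t = √(-996 + I*√190) (t = √(-996 + √(-190)) = √(-996 + I*√190) ≈ 0.2184 + 31.56*I)
T*R(-4, 10) + t = -11*(-7) + √(-996 + I*√190) = 77 + √(-996 + I*√190)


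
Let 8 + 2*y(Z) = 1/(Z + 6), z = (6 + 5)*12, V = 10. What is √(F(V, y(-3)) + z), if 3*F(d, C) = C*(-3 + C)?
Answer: √45597/18 ≈ 11.863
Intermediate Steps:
z = 132 (z = 11*12 = 132)
y(Z) = -4 + 1/(2*(6 + Z)) (y(Z) = -4 + 1/(2*(Z + 6)) = -4 + 1/(2*(6 + Z)))
F(d, C) = C*(-3 + C)/3 (F(d, C) = (C*(-3 + C))/3 = C*(-3 + C)/3)
√(F(V, y(-3)) + z) = √(((-47 - 8*(-3))/(2*(6 - 3)))*(-3 + (-47 - 8*(-3))/(2*(6 - 3)))/3 + 132) = √(((½)*(-47 + 24)/3)*(-3 + (½)*(-47 + 24)/3)/3 + 132) = √(((½)*(⅓)*(-23))*(-3 + (½)*(⅓)*(-23))/3 + 132) = √((⅓)*(-23/6)*(-3 - 23/6) + 132) = √((⅓)*(-23/6)*(-41/6) + 132) = √(943/108 + 132) = √(15199/108) = √45597/18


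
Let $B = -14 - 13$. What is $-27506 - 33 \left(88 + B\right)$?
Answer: $-29519$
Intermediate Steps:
$B = -27$
$-27506 - 33 \left(88 + B\right) = -27506 - 33 \left(88 - 27\right) = -27506 - 33 \cdot 61 = -27506 - 2013 = -29519$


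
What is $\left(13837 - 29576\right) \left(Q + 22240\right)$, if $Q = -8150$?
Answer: $-221762510$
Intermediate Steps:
$\left(13837 - 29576\right) \left(Q + 22240\right) = \left(13837 - 29576\right) \left(-8150 + 22240\right) = \left(-15739\right) 14090 = -221762510$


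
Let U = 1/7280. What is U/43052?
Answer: 1/313418560 ≈ 3.1906e-9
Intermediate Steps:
U = 1/7280 ≈ 0.00013736
U/43052 = (1/7280)/43052 = (1/7280)*(1/43052) = 1/313418560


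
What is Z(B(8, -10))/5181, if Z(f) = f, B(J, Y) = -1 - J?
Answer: -3/1727 ≈ -0.0017371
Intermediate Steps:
Z(B(8, -10))/5181 = (-1 - 1*8)/5181 = (-1 - 8)*(1/5181) = -9*1/5181 = -3/1727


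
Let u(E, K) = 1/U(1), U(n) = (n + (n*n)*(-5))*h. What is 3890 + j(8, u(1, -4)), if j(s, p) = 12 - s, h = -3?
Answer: 3894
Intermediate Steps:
U(n) = -3*n + 15*n² (U(n) = (n + (n*n)*(-5))*(-3) = (n + n²*(-5))*(-3) = (n - 5*n²)*(-3) = -3*n + 15*n²)
u(E, K) = 1/12 (u(E, K) = 1/(3*1*(-1 + 5*1)) = 1/(3*1*(-1 + 5)) = 1/(3*1*4) = 1/12)
3890 + j(8, u(1, -4)) = 3890 + (12 - 1*8) = 3890 + (12 - 8) = 3890 + 4 = 3894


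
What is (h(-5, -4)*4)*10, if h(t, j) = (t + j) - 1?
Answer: -400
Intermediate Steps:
h(t, j) = -1 + j + t (h(t, j) = (j + t) - 1 = -1 + j + t)
(h(-5, -4)*4)*10 = ((-1 - 4 - 5)*4)*10 = -10*4*10 = -40*10 = -400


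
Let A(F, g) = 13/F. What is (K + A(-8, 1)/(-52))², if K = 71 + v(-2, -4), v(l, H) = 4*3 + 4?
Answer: 7756225/1024 ≈ 7574.4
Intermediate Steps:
v(l, H) = 16 (v(l, H) = 12 + 4 = 16)
K = 87 (K = 71 + 16 = 87)
(K + A(-8, 1)/(-52))² = (87 + (13/(-8))/(-52))² = (87 + (13*(-⅛))*(-1/52))² = (87 - 13/8*(-1/52))² = (87 + 1/32)² = (2785/32)² = 7756225/1024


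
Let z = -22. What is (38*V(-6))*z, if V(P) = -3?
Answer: 2508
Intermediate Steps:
(38*V(-6))*z = (38*(-3))*(-22) = -114*(-22) = 2508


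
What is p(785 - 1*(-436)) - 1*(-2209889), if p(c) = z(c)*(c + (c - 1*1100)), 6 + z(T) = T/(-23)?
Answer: 49003669/23 ≈ 2.1306e+6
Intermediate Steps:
z(T) = -6 - T/23 (z(T) = -6 + T/(-23) = -6 + T*(-1/23) = -6 - T/23)
p(c) = (-1100 + 2*c)*(-6 - c/23) (p(c) = (-6 - c/23)*(c + (c - 1*1100)) = (-6 - c/23)*(c + (c - 1100)) = (-6 - c/23)*(c + (-1100 + c)) = (-6 - c/23)*(-1100 + 2*c) = (-1100 + 2*c)*(-6 - c/23))
p(785 - 1*(-436)) - 1*(-2209889) = -2*(-550 + (785 - 1*(-436)))*(138 + (785 - 1*(-436)))/23 - 1*(-2209889) = -2*(-550 + (785 + 436))*(138 + (785 + 436))/23 + 2209889 = -2*(-550 + 1221)*(138 + 1221)/23 + 2209889 = -2/23*671*1359 + 2209889 = -1823778/23 + 2209889 = 49003669/23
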